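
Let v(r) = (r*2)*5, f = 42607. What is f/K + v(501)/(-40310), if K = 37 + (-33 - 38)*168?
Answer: -177706208/47932621 ≈ -3.7074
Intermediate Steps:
K = -11891 (K = 37 - 71*168 = 37 - 11928 = -11891)
v(r) = 10*r (v(r) = (2*r)*5 = 10*r)
f/K + v(501)/(-40310) = 42607/(-11891) + (10*501)/(-40310) = 42607*(-1/11891) + 5010*(-1/40310) = -42607/11891 - 501/4031 = -177706208/47932621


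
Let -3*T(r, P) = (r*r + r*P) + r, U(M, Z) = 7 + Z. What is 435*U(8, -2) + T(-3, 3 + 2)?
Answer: 2178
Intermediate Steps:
T(r, P) = -r/3 - r²/3 - P*r/3 (T(r, P) = -((r*r + r*P) + r)/3 = -((r² + P*r) + r)/3 = -(r + r² + P*r)/3 = -r/3 - r²/3 - P*r/3)
435*U(8, -2) + T(-3, 3 + 2) = 435*(7 - 2) - ⅓*(-3)*(1 + (3 + 2) - 3) = 435*5 - ⅓*(-3)*(1 + 5 - 3) = 2175 - ⅓*(-3)*3 = 2175 + 3 = 2178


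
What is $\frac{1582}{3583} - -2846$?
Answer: $\frac{10198800}{3583} \approx 2846.4$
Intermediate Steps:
$\frac{1582}{3583} - -2846 = 1582 \cdot \frac{1}{3583} + 2846 = \frac{1582}{3583} + 2846 = \frac{10198800}{3583}$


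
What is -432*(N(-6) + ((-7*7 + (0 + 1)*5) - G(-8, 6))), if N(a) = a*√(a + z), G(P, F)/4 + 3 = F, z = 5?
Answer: 24192 + 2592*I ≈ 24192.0 + 2592.0*I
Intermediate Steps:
G(P, F) = -12 + 4*F
N(a) = a*√(5 + a) (N(a) = a*√(a + 5) = a*√(5 + a))
-432*(N(-6) + ((-7*7 + (0 + 1)*5) - G(-8, 6))) = -432*(-6*√(5 - 6) + ((-7*7 + (0 + 1)*5) - (-12 + 4*6))) = -432*(-6*I + ((-49 + 1*5) - (-12 + 24))) = -432*(-6*I + ((-49 + 5) - 1*12)) = -432*(-6*I + (-44 - 12)) = -432*(-6*I - 56) = -432*(-56 - 6*I) = 24192 + 2592*I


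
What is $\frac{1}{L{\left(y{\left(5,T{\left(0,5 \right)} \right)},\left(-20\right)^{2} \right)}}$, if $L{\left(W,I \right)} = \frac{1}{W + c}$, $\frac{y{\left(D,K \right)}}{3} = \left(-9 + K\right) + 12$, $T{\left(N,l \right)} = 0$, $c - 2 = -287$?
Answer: $-276$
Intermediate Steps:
$c = -285$ ($c = 2 - 287 = -285$)
$y{\left(D,K \right)} = 9 + 3 K$ ($y{\left(D,K \right)} = 3 \left(\left(-9 + K\right) + 12\right) = 3 \left(3 + K\right) = 9 + 3 K$)
$L{\left(W,I \right)} = \frac{1}{-285 + W}$ ($L{\left(W,I \right)} = \frac{1}{W - 285} = \frac{1}{-285 + W}$)
$\frac{1}{L{\left(y{\left(5,T{\left(0,5 \right)} \right)},\left(-20\right)^{2} \right)}} = \frac{1}{\frac{1}{-285 + \left(9 + 3 \cdot 0\right)}} = \frac{1}{\frac{1}{-285 + \left(9 + 0\right)}} = \frac{1}{\frac{1}{-285 + 9}} = \frac{1}{\frac{1}{-276}} = \frac{1}{- \frac{1}{276}} = -276$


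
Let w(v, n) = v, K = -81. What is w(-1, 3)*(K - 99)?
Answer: 180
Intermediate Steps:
w(-1, 3)*(K - 99) = -(-81 - 99) = -1*(-180) = 180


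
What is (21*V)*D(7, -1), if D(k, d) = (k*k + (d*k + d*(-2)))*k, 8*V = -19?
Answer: -30723/2 ≈ -15362.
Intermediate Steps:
V = -19/8 (V = (⅛)*(-19) = -19/8 ≈ -2.3750)
D(k, d) = k*(k² - 2*d + d*k) (D(k, d) = (k² + (d*k - 2*d))*k = (k² + (-2*d + d*k))*k = (k² - 2*d + d*k)*k = k*(k² - 2*d + d*k))
(21*V)*D(7, -1) = (21*(-19/8))*(7*(7² - 2*(-1) - 1*7)) = -2793*(49 + 2 - 7)/8 = -2793*44/8 = -399/8*308 = -30723/2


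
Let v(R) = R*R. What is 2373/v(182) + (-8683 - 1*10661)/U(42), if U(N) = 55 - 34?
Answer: -4358509/4732 ≈ -921.07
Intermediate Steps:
v(R) = R²
U(N) = 21
2373/v(182) + (-8683 - 1*10661)/U(42) = 2373/(182²) + (-8683 - 1*10661)/21 = 2373/33124 + (-8683 - 10661)*(1/21) = 2373*(1/33124) - 19344*1/21 = 339/4732 - 6448/7 = -4358509/4732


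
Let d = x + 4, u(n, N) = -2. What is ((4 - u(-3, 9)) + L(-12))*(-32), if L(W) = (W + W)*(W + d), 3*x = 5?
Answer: -5056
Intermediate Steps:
x = 5/3 (x = (1/3)*5 = 5/3 ≈ 1.6667)
d = 17/3 (d = 5/3 + 4 = 17/3 ≈ 5.6667)
L(W) = 2*W*(17/3 + W) (L(W) = (W + W)*(W + 17/3) = (2*W)*(17/3 + W) = 2*W*(17/3 + W))
((4 - u(-3, 9)) + L(-12))*(-32) = ((4 - 1*(-2)) + (2/3)*(-12)*(17 + 3*(-12)))*(-32) = ((4 + 2) + (2/3)*(-12)*(17 - 36))*(-32) = (6 + (2/3)*(-12)*(-19))*(-32) = (6 + 152)*(-32) = 158*(-32) = -5056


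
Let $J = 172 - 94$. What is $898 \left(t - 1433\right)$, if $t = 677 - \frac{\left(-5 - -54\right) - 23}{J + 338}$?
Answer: $- \frac{5431553}{8} \approx -6.7894 \cdot 10^{5}$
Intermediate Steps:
$J = 78$ ($J = 172 - 94 = 78$)
$t = \frac{10831}{16}$ ($t = 677 - \frac{\left(-5 - -54\right) - 23}{78 + 338} = 677 - \frac{\left(-5 + 54\right) - 23}{416} = 677 - \left(49 - 23\right) \frac{1}{416} = 677 - 26 \cdot \frac{1}{416} = 677 - \frac{1}{16} = \frac{10831}{16} \approx 676.94$)
$898 \left(t - 1433\right) = 898 \left(\frac{10831}{16} - 1433\right) = 898 \left(- \frac{12097}{16}\right) = - \frac{5431553}{8}$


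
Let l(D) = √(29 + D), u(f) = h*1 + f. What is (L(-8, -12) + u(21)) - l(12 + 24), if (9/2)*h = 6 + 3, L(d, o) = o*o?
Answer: 167 - √65 ≈ 158.94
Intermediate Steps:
L(d, o) = o²
h = 2 (h = 2*(6 + 3)/9 = (2/9)*9 = 2)
u(f) = 2 + f (u(f) = 2*1 + f = 2 + f)
(L(-8, -12) + u(21)) - l(12 + 24) = ((-12)² + (2 + 21)) - √(29 + (12 + 24)) = (144 + 23) - √(29 + 36) = 167 - √65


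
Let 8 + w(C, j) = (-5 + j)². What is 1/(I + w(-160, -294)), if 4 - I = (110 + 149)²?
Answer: 1/22316 ≈ 4.4811e-5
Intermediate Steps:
I = -67077 (I = 4 - (110 + 149)² = 4 - 1*259² = 4 - 1*67081 = 4 - 67081 = -67077)
w(C, j) = -8 + (-5 + j)²
1/(I + w(-160, -294)) = 1/(-67077 + (-8 + (-5 - 294)²)) = 1/(-67077 + (-8 + (-299)²)) = 1/(-67077 + (-8 + 89401)) = 1/(-67077 + 89393) = 1/22316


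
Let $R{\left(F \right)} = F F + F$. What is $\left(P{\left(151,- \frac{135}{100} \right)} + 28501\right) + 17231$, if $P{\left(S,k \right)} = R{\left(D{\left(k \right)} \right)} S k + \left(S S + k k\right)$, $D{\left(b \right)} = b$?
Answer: $\frac{547508027}{8000} \approx 68439.0$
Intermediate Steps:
$R{\left(F \right)} = F + F^{2}$ ($R{\left(F \right)} = F^{2} + F = F + F^{2}$)
$P{\left(S,k \right)} = S^{2} + k^{2} + S k^{2} \left(1 + k\right)$ ($P{\left(S,k \right)} = k \left(1 + k\right) S k + \left(S S + k k\right) = S k \left(1 + k\right) k + \left(S^{2} + k^{2}\right) = S k^{2} \left(1 + k\right) + \left(S^{2} + k^{2}\right) = S^{2} + k^{2} + S k^{2} \left(1 + k\right)$)
$\left(P{\left(151,- \frac{135}{100} \right)} + 28501\right) + 17231 = \left(\left(151^{2} + \left(- \frac{135}{100}\right)^{2} + 151 \left(- \frac{135}{100}\right)^{2} \left(1 - \frac{135}{100}\right)\right) + 28501\right) + 17231 = \left(\left(22801 + \left(\left(-135\right) \frac{1}{100}\right)^{2} + 151 \left(\left(-135\right) \frac{1}{100}\right)^{2} \left(1 - \frac{27}{20}\right)\right) + 28501\right) + 17231 = \left(\left(22801 + \left(- \frac{27}{20}\right)^{2} + 151 \left(- \frac{27}{20}\right)^{2} \left(1 - \frac{27}{20}\right)\right) + 28501\right) + 17231 = \left(\left(22801 + \frac{729}{400} + 151 \cdot \frac{729}{400} \left(- \frac{7}{20}\right)\right) + 28501\right) + 17231 = \left(\left(22801 + \frac{729}{400} - \frac{770553}{8000}\right) + 28501\right) + 17231 = \left(\frac{181652027}{8000} + 28501\right) + 17231 = \frac{409660027}{8000} + 17231 = \frac{547508027}{8000}$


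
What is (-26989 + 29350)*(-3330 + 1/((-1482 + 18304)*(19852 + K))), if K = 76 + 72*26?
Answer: -2883197168745639/366719600 ≈ -7.8621e+6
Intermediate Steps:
K = 1948 (K = 76 + 1872 = 1948)
(-26989 + 29350)*(-3330 + 1/((-1482 + 18304)*(19852 + K))) = (-26989 + 29350)*(-3330 + 1/((-1482 + 18304)*(19852 + 1948))) = 2361*(-3330 + 1/(16822*21800)) = 2361*(-3330 + 1/366719600) = 2361*(-1221176267999/366719600) = -2883197168745639/366719600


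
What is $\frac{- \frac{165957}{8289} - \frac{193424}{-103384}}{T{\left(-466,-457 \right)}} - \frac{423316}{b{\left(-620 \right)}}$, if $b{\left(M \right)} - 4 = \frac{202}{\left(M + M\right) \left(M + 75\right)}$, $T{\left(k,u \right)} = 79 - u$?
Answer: $- \frac{304172203539097549147}{2874399605448696} \approx -1.0582 \cdot 10^{5}$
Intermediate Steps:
$b{\left(M \right)} = 4 + \frac{101}{M \left(75 + M\right)}$ ($b{\left(M \right)} = 4 + \frac{202}{\left(M + M\right) \left(M + 75\right)} = 4 + \frac{202}{2 M \left(75 + M\right)} = 4 + 202 \frac{1}{2 M \left(75 + M\right)} = 4 + \frac{101}{M \left(75 + M\right)}$)
$\frac{- \frac{165957}{8289} - \frac{193424}{-103384}}{T{\left(-466,-457 \right)}} - \frac{423316}{b{\left(-620 \right)}} = \frac{- \frac{165957}{8289} - \frac{193424}{-103384}}{79 - -457} - \frac{423316}{\frac{1}{-620} \frac{1}{75 - 620} \left(101 + 4 \left(-620\right)^{2} + 300 \left(-620\right)\right)} = \frac{\left(-165957\right) \frac{1}{8289} - - \frac{24178}{12923}}{79 + 457} - \frac{423316}{\left(- \frac{1}{620}\right) \frac{1}{-545} \left(101 + 4 \cdot 384400 - 186000\right)} = \frac{- \frac{55319}{2763} + \frac{24178}{12923}}{536} - \frac{423316}{\left(- \frac{1}{620}\right) \left(- \frac{1}{545}\right) \left(101 + 1537600 - 186000\right)} = \left(- \frac{648083623}{35706249}\right) \frac{1}{536} - \frac{423316}{\left(- \frac{1}{620}\right) \left(- \frac{1}{545}\right) 1351701} = - \frac{648083623}{19138549464} - \frac{423316}{\frac{1351701}{337900}} = - \frac{648083623}{19138549464} - \frac{143038476400}{1351701} = - \frac{304172203539097549147}{2874399605448696}$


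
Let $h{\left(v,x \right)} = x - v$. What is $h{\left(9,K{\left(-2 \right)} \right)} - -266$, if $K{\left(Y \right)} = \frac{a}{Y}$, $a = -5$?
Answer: $\frac{519}{2} \approx 259.5$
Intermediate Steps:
$K{\left(Y \right)} = - \frac{5}{Y}$
$h{\left(9,K{\left(-2 \right)} \right)} - -266 = \left(- \frac{5}{-2} - 9\right) - -266 = \left(\left(-5\right) \left(- \frac{1}{2}\right) - 9\right) + 266 = \left(\frac{5}{2} - 9\right) + 266 = - \frac{13}{2} + 266 = \frac{519}{2}$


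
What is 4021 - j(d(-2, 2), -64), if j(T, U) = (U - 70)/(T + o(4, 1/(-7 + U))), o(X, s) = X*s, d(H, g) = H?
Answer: 288776/73 ≈ 3955.8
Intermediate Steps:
j(T, U) = (-70 + U)/(T + 4/(-7 + U)) (j(T, U) = (U - 70)/(T + 4/(-7 + U)) = (-70 + U)/(T + 4/(-7 + U)))
4021 - j(d(-2, 2), -64) = 4021 - (-70 - 64)*(-7 - 64)/(4 - 2*(-7 - 64)) = 4021 - (-134)*(-71)/(4 - 2*(-71)) = 4021 - (-134)*(-71)/(4 + 142) = 4021 - (-134)*(-71)/146 = 4021 - 1*4757/73 = 4021 - 4757/73 = 288776/73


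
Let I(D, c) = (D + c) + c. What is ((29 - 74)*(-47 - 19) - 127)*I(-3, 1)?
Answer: -2843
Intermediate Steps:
I(D, c) = D + 2*c
((29 - 74)*(-47 - 19) - 127)*I(-3, 1) = ((29 - 74)*(-47 - 19) - 127)*(-3 + 2*1) = (-45*(-66) - 127)*(-3 + 2) = (2970 - 127)*(-1) = 2843*(-1) = -2843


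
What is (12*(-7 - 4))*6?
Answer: -792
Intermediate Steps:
(12*(-7 - 4))*6 = (12*(-11))*6 = -132*6 = -792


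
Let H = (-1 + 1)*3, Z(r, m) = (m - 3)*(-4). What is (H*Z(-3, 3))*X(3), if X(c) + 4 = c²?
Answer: 0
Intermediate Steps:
Z(r, m) = 12 - 4*m (Z(r, m) = (-3 + m)*(-4) = 12 - 4*m)
X(c) = -4 + c²
H = 0 (H = 0*3 = 0)
(H*Z(-3, 3))*X(3) = (0*(12 - 4*3))*(-4 + 3²) = (0*(12 - 12))*(-4 + 9) = (0*0)*5 = 0*5 = 0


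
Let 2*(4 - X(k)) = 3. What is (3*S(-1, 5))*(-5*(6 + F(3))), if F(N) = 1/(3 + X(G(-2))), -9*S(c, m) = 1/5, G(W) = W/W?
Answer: 68/33 ≈ 2.0606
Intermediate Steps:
G(W) = 1
S(c, m) = -1/45 (S(c, m) = -⅑/5 = -⅑*⅕ = -1/45)
X(k) = 5/2 (X(k) = 4 - ½*3 = 4 - 3/2 = 5/2)
F(N) = 2/11 (F(N) = 1/(3 + 5/2) = 1/(11/2) = 2/11)
(3*S(-1, 5))*(-5*(6 + F(3))) = (3*(-1/45))*(-5*(6 + 2/11)) = -(-1)*68/(3*11) = -1/15*(-340/11) = 68/33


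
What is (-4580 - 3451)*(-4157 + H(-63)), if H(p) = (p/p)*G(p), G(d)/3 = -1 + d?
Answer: 34926819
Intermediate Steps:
G(d) = -3 + 3*d (G(d) = 3*(-1 + d) = -3 + 3*d)
H(p) = -3 + 3*p (H(p) = (p/p)*(-3 + 3*p) = 1*(-3 + 3*p) = -3 + 3*p)
(-4580 - 3451)*(-4157 + H(-63)) = (-4580 - 3451)*(-4157 + (-3 + 3*(-63))) = -8031*(-4157 + (-3 - 189)) = -8031*(-4157 - 192) = -8031*(-4349) = 34926819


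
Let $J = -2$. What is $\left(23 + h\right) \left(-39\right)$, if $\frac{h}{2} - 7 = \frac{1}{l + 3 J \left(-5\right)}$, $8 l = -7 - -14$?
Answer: $- \frac{27465}{19} \approx -1445.5$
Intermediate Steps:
$l = \frac{7}{8}$ ($l = \frac{-7 - -14}{8} = \frac{-7 + 14}{8} = \frac{1}{8} \cdot 7 = \frac{7}{8} \approx 0.875$)
$h = \frac{3474}{247}$ ($h = 14 + \frac{2}{\frac{7}{8} + 3 \left(-2\right) \left(-5\right)} = 14 + \frac{2}{\frac{7}{8} - -30} = 14 + \frac{2}{\frac{7}{8} + 30} = 14 + \frac{2}{\frac{247}{8}} = 14 + 2 \cdot \frac{8}{247} = 14 + \frac{16}{247} = \frac{3474}{247} \approx 14.065$)
$\left(23 + h\right) \left(-39\right) = \left(23 + \frac{3474}{247}\right) \left(-39\right) = \frac{9155}{247} \left(-39\right) = - \frac{27465}{19}$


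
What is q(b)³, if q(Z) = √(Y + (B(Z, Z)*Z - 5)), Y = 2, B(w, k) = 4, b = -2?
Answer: -11*I*√11 ≈ -36.483*I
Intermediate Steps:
q(Z) = √(-3 + 4*Z) (q(Z) = √(2 + (4*Z - 5)) = √(2 + (-5 + 4*Z)) = √(-3 + 4*Z))
q(b)³ = (√(-3 + 4*(-2)))³ = (√(-3 - 8))³ = (√(-11))³ = (I*√11)³ = -11*I*√11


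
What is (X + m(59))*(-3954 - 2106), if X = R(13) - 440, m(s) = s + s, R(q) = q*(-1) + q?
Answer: 1951320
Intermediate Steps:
R(q) = 0 (R(q) = -q + q = 0)
m(s) = 2*s
X = -440 (X = 0 - 440 = -440)
(X + m(59))*(-3954 - 2106) = (-440 + 2*59)*(-3954 - 2106) = (-440 + 118)*(-6060) = -322*(-6060) = 1951320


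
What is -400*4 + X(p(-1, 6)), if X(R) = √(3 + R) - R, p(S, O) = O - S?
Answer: -1607 + √10 ≈ -1603.8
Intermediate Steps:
-400*4 + X(p(-1, 6)) = -400*4 + (√(3 + (6 - 1*(-1))) - (6 - 1*(-1))) = -40*40 + (√(3 + (6 + 1)) - (6 + 1)) = -1600 + (√(3 + 7) - 1*7) = -1600 + (√10 - 7) = -1600 + (-7 + √10) = -1607 + √10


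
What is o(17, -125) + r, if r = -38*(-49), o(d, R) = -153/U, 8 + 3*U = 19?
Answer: 20023/11 ≈ 1820.3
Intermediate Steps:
U = 11/3 (U = -8/3 + (⅓)*19 = -8/3 + 19/3 = 11/3 ≈ 3.6667)
o(d, R) = -459/11 (o(d, R) = -153/11/3 = -153*3/11 = -459/11)
r = 1862
o(17, -125) + r = -459/11 + 1862 = 20023/11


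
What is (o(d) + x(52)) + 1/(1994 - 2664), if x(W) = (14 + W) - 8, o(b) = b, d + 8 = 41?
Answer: 60969/670 ≈ 90.999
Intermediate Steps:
d = 33 (d = -8 + 41 = 33)
x(W) = 6 + W
(o(d) + x(52)) + 1/(1994 - 2664) = (33 + (6 + 52)) + 1/(1994 - 2664) = (33 + 58) + 1/(-670) = 91 - 1/670 = 60969/670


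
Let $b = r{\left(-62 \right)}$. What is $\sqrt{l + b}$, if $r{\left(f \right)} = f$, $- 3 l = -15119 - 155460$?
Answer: $\frac{\sqrt{511179}}{3} \approx 238.32$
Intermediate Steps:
$l = \frac{170579}{3}$ ($l = - \frac{-15119 - 155460}{3} = \left(- \frac{1}{3}\right) \left(-170579\right) = \frac{170579}{3} \approx 56860.0$)
$b = -62$
$\sqrt{l + b} = \sqrt{\frac{170579}{3} - 62} = \sqrt{\frac{170393}{3}} = \frac{\sqrt{511179}}{3}$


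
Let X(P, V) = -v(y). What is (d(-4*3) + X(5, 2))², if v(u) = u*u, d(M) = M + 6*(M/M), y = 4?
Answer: 484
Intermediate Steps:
d(M) = 6 + M (d(M) = M + 6*1 = M + 6 = 6 + M)
v(u) = u²
X(P, V) = -16 (X(P, V) = -1*4² = -1*16 = -16)
(d(-4*3) + X(5, 2))² = ((6 - 4*3) - 16)² = ((6 - 12) - 16)² = (-6 - 16)² = (-22)² = 484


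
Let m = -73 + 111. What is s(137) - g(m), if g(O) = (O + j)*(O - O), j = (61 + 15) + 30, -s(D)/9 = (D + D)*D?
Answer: -337842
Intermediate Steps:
s(D) = -18*D² (s(D) = -9*(D + D)*D = -9*2*D*D = -18*D²)
m = 38
j = 106 (j = 76 + 30 = 106)
g(O) = 0 (g(O) = (O + 106)*(O - O) = (106 + O)*0 = 0)
s(137) - g(m) = -18*137² - 1*0 = -18*18769 + 0 = -337842 + 0 = -337842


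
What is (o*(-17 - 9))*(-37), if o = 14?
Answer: 13468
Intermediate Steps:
(o*(-17 - 9))*(-37) = (14*(-17 - 9))*(-37) = (14*(-26))*(-37) = -364*(-37) = 13468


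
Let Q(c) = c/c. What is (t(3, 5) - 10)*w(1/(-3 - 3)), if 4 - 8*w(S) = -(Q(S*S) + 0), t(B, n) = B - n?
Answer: -15/2 ≈ -7.5000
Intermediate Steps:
Q(c) = 1
w(S) = 5/8 (w(S) = ½ - (-1)*(1 + 0)/8 = ½ - (-1)/8 = ½ - ⅛*(-1) = ½ + ⅛ = 5/8)
(t(3, 5) - 10)*w(1/(-3 - 3)) = ((3 - 1*5) - 10)*(5/8) = ((3 - 5) - 10)*(5/8) = (-2 - 10)*(5/8) = -12*5/8 = -15/2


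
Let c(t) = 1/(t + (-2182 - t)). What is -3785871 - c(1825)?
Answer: -8260770521/2182 ≈ -3.7859e+6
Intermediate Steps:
c(t) = -1/2182 (c(t) = 1/(-2182) = -1/2182)
-3785871 - c(1825) = -3785871 - 1*(-1/2182) = -3785871 + 1/2182 = -8260770521/2182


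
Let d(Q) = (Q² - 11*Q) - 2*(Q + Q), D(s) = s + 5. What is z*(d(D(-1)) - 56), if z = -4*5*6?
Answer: 12000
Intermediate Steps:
z = -120 (z = -20*6 = -120)
D(s) = 5 + s
d(Q) = Q² - 15*Q (d(Q) = (Q² - 11*Q) - 4*Q = Q² - 15*Q)
z*(d(D(-1)) - 56) = -120*((5 - 1)*(-15 + (5 - 1)) - 56) = -120*(4*(-15 + 4) - 56) = -120*(4*(-11) - 56) = -120*(-44 - 56) = -120*(-100) = 12000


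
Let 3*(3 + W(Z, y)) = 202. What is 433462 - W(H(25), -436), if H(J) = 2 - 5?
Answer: 1300193/3 ≈ 4.3340e+5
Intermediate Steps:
H(J) = -3
W(Z, y) = 193/3 (W(Z, y) = -3 + (1/3)*202 = -3 + 202/3 = 193/3)
433462 - W(H(25), -436) = 433462 - 1*193/3 = 433462 - 193/3 = 1300193/3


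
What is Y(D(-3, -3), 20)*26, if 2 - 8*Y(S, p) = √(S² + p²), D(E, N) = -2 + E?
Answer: 13/2 - 65*√17/4 ≈ -60.500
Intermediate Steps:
Y(S, p) = ¼ - √(S² + p²)/8
Y(D(-3, -3), 20)*26 = (¼ - √((-2 - 3)² + 20²)/8)*26 = (¼ - √((-5)² + 400)/8)*26 = (¼ - √(25 + 400)/8)*26 = (¼ - 5*√17/8)*26 = 13/2 - 65*√17/4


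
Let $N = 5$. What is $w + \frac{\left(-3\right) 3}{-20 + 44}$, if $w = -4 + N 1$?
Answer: $\frac{5}{8} \approx 0.625$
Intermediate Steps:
$w = 1$ ($w = -4 + 5 \cdot 1 = -4 + 5 = 1$)
$w + \frac{\left(-3\right) 3}{-20 + 44} = 1 + \frac{\left(-3\right) 3}{-20 + 44} = 1 - \frac{9}{24} = 1 - \frac{3}{8} = \frac{5}{8}$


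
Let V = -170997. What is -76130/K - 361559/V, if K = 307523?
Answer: 98169706747/52585510431 ≈ 1.8669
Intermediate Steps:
-76130/K - 361559/V = -76130/307523 - 361559/(-170997) = -76130*1/307523 - 361559*(-1/170997) = -76130/307523 + 361559/170997 = 98169706747/52585510431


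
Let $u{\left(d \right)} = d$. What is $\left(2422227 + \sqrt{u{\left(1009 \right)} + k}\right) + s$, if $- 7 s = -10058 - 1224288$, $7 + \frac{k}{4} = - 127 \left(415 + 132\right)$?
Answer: $\frac{18189935}{7} + i \sqrt{276895} \approx 2.5986 \cdot 10^{6} + 526.21 i$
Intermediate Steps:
$k = -277904$ ($k = -28 + 4 \left(- 127 \left(415 + 132\right)\right) = -28 + 4 \left(\left(-127\right) 547\right) = -28 + 4 \left(-69469\right) = -28 - 277876 = -277904$)
$s = \frac{1234346}{7}$ ($s = - \frac{-10058 - 1224288}{7} = \left(- \frac{1}{7}\right) \left(-1234346\right) = \frac{1234346}{7} \approx 1.7634 \cdot 10^{5}$)
$\left(2422227 + \sqrt{u{\left(1009 \right)} + k}\right) + s = \left(2422227 + \sqrt{1009 - 277904}\right) + \frac{1234346}{7} = \left(2422227 + \sqrt{-276895}\right) + \frac{1234346}{7} = \left(2422227 + i \sqrt{276895}\right) + \frac{1234346}{7} = \frac{18189935}{7} + i \sqrt{276895}$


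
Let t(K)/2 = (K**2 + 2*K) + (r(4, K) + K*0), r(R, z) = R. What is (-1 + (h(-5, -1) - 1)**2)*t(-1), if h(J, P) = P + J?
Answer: 288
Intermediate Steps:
h(J, P) = J + P
t(K) = 8 + 2*K**2 + 4*K (t(K) = 2*((K**2 + 2*K) + (4 + K*0)) = 2*((K**2 + 2*K) + (4 + 0)) = 2*((K**2 + 2*K) + 4) = 2*(4 + K**2 + 2*K) = 8 + 2*K**2 + 4*K)
(-1 + (h(-5, -1) - 1)**2)*t(-1) = (-1 + ((-5 - 1) - 1)**2)*(8 + 2*(-1)**2 + 4*(-1)) = (-1 + (-6 - 1)**2)*(8 + 2*1 - 4) = (-1 + (-7)**2)*(8 + 2 - 4) = (-1 + 49)*6 = 48*6 = 288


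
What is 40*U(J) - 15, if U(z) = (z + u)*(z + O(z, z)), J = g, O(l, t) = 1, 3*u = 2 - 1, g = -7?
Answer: 1585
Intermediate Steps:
u = ⅓ (u = (2 - 1)/3 = (⅓)*1 = ⅓ ≈ 0.33333)
J = -7
U(z) = (1 + z)*(⅓ + z) (U(z) = (z + ⅓)*(z + 1) = (⅓ + z)*(1 + z) = (1 + z)*(⅓ + z))
40*U(J) - 15 = 40*(⅓ + (-7)² + (4/3)*(-7)) - 15 = 40*(⅓ + 49 - 28/3) - 15 = 40*40 - 15 = 1600 - 15 = 1585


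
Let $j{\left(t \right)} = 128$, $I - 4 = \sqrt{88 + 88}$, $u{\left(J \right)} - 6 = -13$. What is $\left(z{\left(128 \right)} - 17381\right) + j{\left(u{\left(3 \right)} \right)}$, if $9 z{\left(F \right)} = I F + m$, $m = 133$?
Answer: $- \frac{51544}{3} + \frac{512 \sqrt{11}}{9} \approx -16993.0$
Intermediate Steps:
$u{\left(J \right)} = -7$ ($u{\left(J \right)} = 6 - 13 = -7$)
$I = 4 + 4 \sqrt{11}$ ($I = 4 + \sqrt{88 + 88} = 4 + \sqrt{176} = 4 + 4 \sqrt{11} \approx 17.267$)
$z{\left(F \right)} = \frac{133}{9} + \frac{F \left(4 + 4 \sqrt{11}\right)}{9}$ ($z{\left(F \right)} = \frac{\left(4 + 4 \sqrt{11}\right) F + 133}{9} = \frac{F \left(4 + 4 \sqrt{11}\right) + 133}{9} = \frac{133 + F \left(4 + 4 \sqrt{11}\right)}{9} = \frac{133}{9} + \frac{F \left(4 + 4 \sqrt{11}\right)}{9}$)
$\left(z{\left(128 \right)} - 17381\right) + j{\left(u{\left(3 \right)} \right)} = \left(\left(\frac{133}{9} + \frac{4}{9} \cdot 128 \left(1 + \sqrt{11}\right)\right) - 17381\right) + 128 = \left(\left(\frac{133}{9} + \left(\frac{512}{9} + \frac{512 \sqrt{11}}{9}\right)\right) - 17381\right) + 128 = \left(\left(\frac{215}{3} + \frac{512 \sqrt{11}}{9}\right) - 17381\right) + 128 = \left(- \frac{51928}{3} + \frac{512 \sqrt{11}}{9}\right) + 128 = - \frac{51544}{3} + \frac{512 \sqrt{11}}{9}$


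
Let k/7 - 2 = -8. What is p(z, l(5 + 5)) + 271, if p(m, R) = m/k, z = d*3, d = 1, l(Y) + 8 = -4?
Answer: 3793/14 ≈ 270.93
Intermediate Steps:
l(Y) = -12 (l(Y) = -8 - 4 = -12)
k = -42 (k = 14 + 7*(-8) = 14 - 56 = -42)
z = 3 (z = 1*3 = 3)
p(m, R) = -m/42 (p(m, R) = m/(-42) = m*(-1/42) = -m/42)
p(z, l(5 + 5)) + 271 = -1/42*3 + 271 = -1/14 + 271 = 3793/14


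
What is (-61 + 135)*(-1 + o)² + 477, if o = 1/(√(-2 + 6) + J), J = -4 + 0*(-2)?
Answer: 1287/2 ≈ 643.50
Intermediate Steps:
J = -4 (J = -4 + 0 = -4)
o = -½ (o = 1/(√(-2 + 6) - 4) = 1/(√4 - 4) = 1/(2 - 4) = 1/(-2) = -½ ≈ -0.50000)
(-61 + 135)*(-1 + o)² + 477 = (-61 + 135)*(-1 - ½)² + 477 = 74*(-3/2)² + 477 = 74*(9/4) + 477 = 333/2 + 477 = 1287/2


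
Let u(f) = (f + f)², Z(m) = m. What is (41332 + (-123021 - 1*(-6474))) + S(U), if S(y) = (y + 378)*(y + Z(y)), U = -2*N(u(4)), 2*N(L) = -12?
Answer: -65855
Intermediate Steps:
u(f) = 4*f² (u(f) = (2*f)² = 4*f²)
N(L) = -6 (N(L) = (½)*(-12) = -6)
U = 12 (U = -2*(-6) = 12)
S(y) = 2*y*(378 + y) (S(y) = (y + 378)*(y + y) = (378 + y)*(2*y) = 2*y*(378 + y))
(41332 + (-123021 - 1*(-6474))) + S(U) = (41332 + (-123021 - 1*(-6474))) + 2*12*(378 + 12) = (41332 + (-123021 + 6474)) + 2*12*390 = (41332 - 116547) + 9360 = -75215 + 9360 = -65855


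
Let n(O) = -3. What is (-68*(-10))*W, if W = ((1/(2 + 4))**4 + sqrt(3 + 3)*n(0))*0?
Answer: 0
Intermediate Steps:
W = 0 (W = ((1/(2 + 4))**4 + sqrt(3 + 3)*(-3))*0 = ((1/6)**4 + sqrt(6)*(-3))*0 = ((1/6)**4 - 3*sqrt(6))*0 = (1/1296 - 3*sqrt(6))*0 = 0)
(-68*(-10))*W = -68*(-10)*0 = 680*0 = 0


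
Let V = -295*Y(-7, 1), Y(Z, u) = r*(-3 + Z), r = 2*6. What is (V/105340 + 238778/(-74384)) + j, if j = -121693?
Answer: -23839036888975/195890264 ≈ -1.2170e+5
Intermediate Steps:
r = 12
Y(Z, u) = -36 + 12*Z (Y(Z, u) = 12*(-3 + Z) = -36 + 12*Z)
V = 35400 (V = -295*(-36 + 12*(-7)) = -295*(-36 - 84) = -295*(-120) = 35400)
(V/105340 + 238778/(-74384)) + j = (35400/105340 + 238778/(-74384)) - 121693 = (35400*(1/105340) + 238778*(-1/74384)) - 121693 = (1770/5267 - 119389/37192) - 121693 = -562992023/195890264 - 121693 = -23839036888975/195890264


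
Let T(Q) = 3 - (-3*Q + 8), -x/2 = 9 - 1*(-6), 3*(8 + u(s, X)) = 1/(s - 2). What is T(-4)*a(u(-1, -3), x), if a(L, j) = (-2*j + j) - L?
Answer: -5831/9 ≈ -647.89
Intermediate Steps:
u(s, X) = -8 + 1/(3*(-2 + s)) (u(s, X) = -8 + 1/(3*(s - 2)) = -8 + 1/(3*(-2 + s)))
x = -30 (x = -2*(9 - 1*(-6)) = -2*(9 + 6) = -2*15 = -30)
a(L, j) = -L - j (a(L, j) = -j - L = -L - j)
T(Q) = -5 + 3*Q (T(Q) = 3 - (8 - 3*Q) = 3 + (-8 + 3*Q) = -5 + 3*Q)
T(-4)*a(u(-1, -3), x) = (-5 + 3*(-4))*(-(49 - 24*(-1))/(3*(-2 - 1)) - 1*(-30)) = (-5 - 12)*(-(49 + 24)/(3*(-3)) + 30) = -17*(-(-1)*73/(3*3) + 30) = -17*(-1*(-73/9) + 30) = -17*(73/9 + 30) = -17*343/9 = -5831/9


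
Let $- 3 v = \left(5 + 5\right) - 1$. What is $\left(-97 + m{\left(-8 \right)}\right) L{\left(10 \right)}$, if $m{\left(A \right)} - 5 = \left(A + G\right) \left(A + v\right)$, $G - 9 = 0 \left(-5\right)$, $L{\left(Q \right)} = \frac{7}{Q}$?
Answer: $- \frac{721}{10} \approx -72.1$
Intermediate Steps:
$G = 9$ ($G = 9 + 0 \left(-5\right) = 9 + 0 = 9$)
$v = -3$ ($v = - \frac{\left(5 + 5\right) - 1}{3} = - \frac{10 - 1}{3} = \left(- \frac{1}{3}\right) 9 = -3$)
$m{\left(A \right)} = 5 + \left(-3 + A\right) \left(9 + A\right)$ ($m{\left(A \right)} = 5 + \left(A + 9\right) \left(A - 3\right) = 5 + \left(9 + A\right) \left(-3 + A\right) = 5 + \left(-3 + A\right) \left(9 + A\right)$)
$\left(-97 + m{\left(-8 \right)}\right) L{\left(10 \right)} = \left(-97 + \left(-22 + \left(-8\right)^{2} + 6 \left(-8\right)\right)\right) \frac{7}{10} = \left(-97 - 6\right) 7 \cdot \frac{1}{10} = \left(-97 - 6\right) \frac{7}{10} = \left(-103\right) \frac{7}{10} = - \frac{721}{10}$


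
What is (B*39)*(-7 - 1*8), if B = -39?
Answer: 22815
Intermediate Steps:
(B*39)*(-7 - 1*8) = (-39*39)*(-7 - 1*8) = -1521*(-7 - 8) = -1521*(-15) = 22815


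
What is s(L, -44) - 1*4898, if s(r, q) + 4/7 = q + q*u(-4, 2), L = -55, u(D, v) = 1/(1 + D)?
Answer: -103486/21 ≈ -4927.9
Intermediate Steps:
s(r, q) = -4/7 + 2*q/3 (s(r, q) = -4/7 + (q + q/(1 - 4)) = -4/7 + (q + q/(-3)) = -4/7 + (q + q*(-1/3)) = -4/7 + (q - q/3) = -4/7 + 2*q/3)
s(L, -44) - 1*4898 = (-4/7 + (2/3)*(-44)) - 1*4898 = (-4/7 - 88/3) - 4898 = -628/21 - 4898 = -103486/21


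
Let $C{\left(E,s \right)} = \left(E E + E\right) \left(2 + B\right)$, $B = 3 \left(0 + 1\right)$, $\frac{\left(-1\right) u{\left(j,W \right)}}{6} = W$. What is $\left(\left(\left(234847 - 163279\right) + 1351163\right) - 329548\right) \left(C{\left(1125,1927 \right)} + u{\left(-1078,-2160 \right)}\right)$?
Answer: $6938115477930$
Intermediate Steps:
$u{\left(j,W \right)} = - 6 W$
$B = 3$ ($B = 3 \cdot 1 = 3$)
$C{\left(E,s \right)} = 5 E + 5 E^{2}$ ($C{\left(E,s \right)} = \left(E E + E\right) \left(2 + 3\right) = \left(E^{2} + E\right) 5 = \left(E + E^{2}\right) 5 = 5 E + 5 E^{2}$)
$\left(\left(\left(234847 - 163279\right) + 1351163\right) - 329548\right) \left(C{\left(1125,1927 \right)} + u{\left(-1078,-2160 \right)}\right) = \left(\left(\left(234847 - 163279\right) + 1351163\right) - 329548\right) \left(5 \cdot 1125 \left(1 + 1125\right) - -12960\right) = \left(\left(71568 + 1351163\right) - 329548\right) \left(5 \cdot 1125 \cdot 1126 + 12960\right) = \left(1422731 - 329548\right) \left(6333750 + 12960\right) = 1093183 \cdot 6346710 = 6938115477930$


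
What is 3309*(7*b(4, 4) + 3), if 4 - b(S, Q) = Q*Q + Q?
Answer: -360681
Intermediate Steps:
b(S, Q) = 4 - Q - Q² (b(S, Q) = 4 - (Q*Q + Q) = 4 - (Q² + Q) = 4 - (Q + Q²) = 4 + (-Q - Q²) = 4 - Q - Q²)
3309*(7*b(4, 4) + 3) = 3309*(7*(4 - 1*4 - 1*4²) + 3) = 3309*(7*(4 - 4 - 1*16) + 3) = 3309*(7*(4 - 4 - 16) + 3) = 3309*(7*(-16) + 3) = 3309*(-112 + 3) = 3309*(-109) = -360681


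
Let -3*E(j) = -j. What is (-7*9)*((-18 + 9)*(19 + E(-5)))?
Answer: 9828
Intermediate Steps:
E(j) = j/3 (E(j) = -(-1)*j/3 = j/3)
(-7*9)*((-18 + 9)*(19 + E(-5))) = (-7*9)*((-18 + 9)*(19 + (⅓)*(-5))) = -(-567)*(19 - 5/3) = -(-567)*52/3 = -63*(-156) = 9828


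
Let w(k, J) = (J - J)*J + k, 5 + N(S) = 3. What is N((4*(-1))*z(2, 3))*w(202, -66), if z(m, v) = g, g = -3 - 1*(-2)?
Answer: -404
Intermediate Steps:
g = -1 (g = -3 + 2 = -1)
z(m, v) = -1
N(S) = -2 (N(S) = -5 + 3 = -2)
w(k, J) = k (w(k, J) = 0*J + k = 0 + k = k)
N((4*(-1))*z(2, 3))*w(202, -66) = -2*202 = -404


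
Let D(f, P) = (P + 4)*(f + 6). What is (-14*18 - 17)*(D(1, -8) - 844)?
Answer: 234568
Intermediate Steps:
D(f, P) = (4 + P)*(6 + f)
(-14*18 - 17)*(D(1, -8) - 844) = (-14*18 - 17)*((24 + 4*1 + 6*(-8) - 8*1) - 844) = (-252 - 17)*((24 + 4 - 48 - 8) - 844) = -269*(-28 - 844) = -269*(-872) = 234568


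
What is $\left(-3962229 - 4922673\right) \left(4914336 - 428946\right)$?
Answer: $-39852250581780$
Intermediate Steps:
$\left(-3962229 - 4922673\right) \left(4914336 - 428946\right) = \left(-8884902\right) 4485390 = -39852250581780$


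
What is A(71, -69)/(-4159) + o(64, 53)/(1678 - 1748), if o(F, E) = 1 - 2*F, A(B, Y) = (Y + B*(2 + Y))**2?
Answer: -1629791127/291130 ≈ -5598.2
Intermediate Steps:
A(71, -69)/(-4159) + o(64, 53)/(1678 - 1748) = (-69 + 2*71 + 71*(-69))**2/(-4159) + (1 - 2*64)/(1678 - 1748) = (-69 + 142 - 4899)**2*(-1/4159) + (1 - 128)/(-70) = (-4826)**2*(-1/4159) - 127*(-1/70) = 23290276*(-1/4159) + 127/70 = -23290276/4159 + 127/70 = -1629791127/291130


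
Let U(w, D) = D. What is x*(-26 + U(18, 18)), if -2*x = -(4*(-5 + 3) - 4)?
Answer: 48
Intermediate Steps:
x = -6 (x = -(-1)*1*(4*(-5 + 3) - 4)/2 = -(-1)*1*(4*(-2) - 4)/2 = -(-1)*1*(-8 - 4)/2 = -(-1)*1*(-12)/2 = -(-1)*(-12)/2 = -½*12 = -6)
x*(-26 + U(18, 18)) = -6*(-26 + 18) = -6*(-8) = 48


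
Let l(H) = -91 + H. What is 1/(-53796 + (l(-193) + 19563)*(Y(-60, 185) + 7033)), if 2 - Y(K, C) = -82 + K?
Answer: 1/138311587 ≈ 7.2300e-9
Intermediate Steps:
Y(K, C) = 84 - K (Y(K, C) = 2 - (-82 + K) = 2 + (82 - K) = 84 - K)
1/(-53796 + (l(-193) + 19563)*(Y(-60, 185) + 7033)) = 1/(-53796 + ((-91 - 193) + 19563)*((84 - 1*(-60)) + 7033)) = 1/(-53796 + (-284 + 19563)*((84 + 60) + 7033)) = 1/(-53796 + 19279*(144 + 7033)) = 1/(-53796 + 19279*7177) = 1/(-53796 + 138365383) = 1/138311587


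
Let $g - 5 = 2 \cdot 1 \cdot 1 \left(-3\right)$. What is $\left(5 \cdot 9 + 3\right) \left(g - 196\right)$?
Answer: $-9456$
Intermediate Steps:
$g = -1$ ($g = 5 + 2 \cdot 1 \cdot 1 \left(-3\right) = 5 + 2 \left(-3\right) = 5 - 6 = -1$)
$\left(5 \cdot 9 + 3\right) \left(g - 196\right) = \left(5 \cdot 9 + 3\right) \left(-1 - 196\right) = \left(45 + 3\right) \left(-197\right) = 48 \left(-197\right) = -9456$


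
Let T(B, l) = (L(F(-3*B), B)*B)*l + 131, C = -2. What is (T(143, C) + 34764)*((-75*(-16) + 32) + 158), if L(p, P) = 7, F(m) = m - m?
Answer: 45721270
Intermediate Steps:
F(m) = 0
T(B, l) = 131 + 7*B*l (T(B, l) = (7*B)*l + 131 = 7*B*l + 131 = 131 + 7*B*l)
(T(143, C) + 34764)*((-75*(-16) + 32) + 158) = ((131 + 7*143*(-2)) + 34764)*((-75*(-16) + 32) + 158) = ((131 - 2002) + 34764)*((1200 + 32) + 158) = (-1871 + 34764)*(1232 + 158) = 32893*1390 = 45721270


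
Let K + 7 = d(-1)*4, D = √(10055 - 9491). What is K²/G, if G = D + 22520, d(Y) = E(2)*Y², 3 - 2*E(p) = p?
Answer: 140750/126787459 - 25*√141/253574918 ≈ 0.0011090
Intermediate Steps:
E(p) = 3/2 - p/2
D = 2*√141 (D = √564 = 2*√141 ≈ 23.749)
d(Y) = Y²/2 (d(Y) = (3/2 - ½*2)*Y² = (3/2 - 1)*Y² = Y²/2)
K = -5 (K = -7 + ((½)*(-1)²)*4 = -7 + ((½)*1)*4 = -7 + (½)*4 = -7 + 2 = -5)
G = 22520 + 2*√141 (G = 2*√141 + 22520 = 22520 + 2*√141 ≈ 22544.)
K²/G = (-5)²/(22520 + 2*√141) = 25/(22520 + 2*√141)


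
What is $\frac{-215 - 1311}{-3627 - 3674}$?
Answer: $\frac{218}{1043} \approx 0.20901$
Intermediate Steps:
$\frac{-215 - 1311}{-3627 - 3674} = - \frac{1526}{-7301} = \left(-1526\right) \left(- \frac{1}{7301}\right) = \frac{218}{1043}$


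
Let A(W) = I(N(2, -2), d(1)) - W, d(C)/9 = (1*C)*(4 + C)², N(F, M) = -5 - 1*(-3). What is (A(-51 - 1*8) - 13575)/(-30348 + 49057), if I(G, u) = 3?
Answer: -13513/18709 ≈ -0.72227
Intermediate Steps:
N(F, M) = -2 (N(F, M) = -5 + 3 = -2)
d(C) = 9*C*(4 + C)² (d(C) = 9*((1*C)*(4 + C)²) = 9*(C*(4 + C)²) = 9*C*(4 + C)²)
A(W) = 3 - W
(A(-51 - 1*8) - 13575)/(-30348 + 49057) = ((3 - (-51 - 1*8)) - 13575)/(-30348 + 49057) = ((3 - (-51 - 8)) - 13575)/18709 = ((3 - 1*(-59)) - 13575)*(1/18709) = ((3 + 59) - 13575)*(1/18709) = (62 - 13575)*(1/18709) = -13513*1/18709 = -13513/18709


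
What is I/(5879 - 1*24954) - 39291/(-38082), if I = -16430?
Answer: 91677539/48427610 ≈ 1.8931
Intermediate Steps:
I/(5879 - 1*24954) - 39291/(-38082) = -16430/(5879 - 1*24954) - 39291/(-38082) = -16430/(5879 - 24954) - 39291*(-1/38082) = -16430/(-19075) + 13097/12694 = -16430*(-1/19075) + 13097/12694 = 3286/3815 + 13097/12694 = 91677539/48427610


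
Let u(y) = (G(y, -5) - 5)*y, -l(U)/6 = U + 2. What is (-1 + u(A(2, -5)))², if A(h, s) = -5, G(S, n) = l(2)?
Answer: 20736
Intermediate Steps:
l(U) = -12 - 6*U (l(U) = -6*(U + 2) = -6*(2 + U) = -12 - 6*U)
G(S, n) = -24 (G(S, n) = -12 - 6*2 = -12 - 12 = -24)
u(y) = -29*y (u(y) = (-24 - 5)*y = -29*y)
(-1 + u(A(2, -5)))² = (-1 - 29*(-5))² = (-1 + 145)² = 144² = 20736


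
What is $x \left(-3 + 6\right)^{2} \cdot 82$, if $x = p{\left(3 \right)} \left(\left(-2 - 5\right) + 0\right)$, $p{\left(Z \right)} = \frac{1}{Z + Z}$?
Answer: $-861$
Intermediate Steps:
$p{\left(Z \right)} = \frac{1}{2 Z}$
$x = - \frac{7}{6}$ ($x = \frac{1}{2 \cdot 3} \left(\left(-2 - 5\right) + 0\right) = \frac{1}{2} \cdot \frac{1}{3} \left(\left(-2 - 5\right) + 0\right) = \frac{-7 + 0}{6} = \frac{1}{6} \left(-7\right) = - \frac{7}{6} \approx -1.1667$)
$x \left(-3 + 6\right)^{2} \cdot 82 = - \frac{7 \left(-3 + 6\right)^{2}}{6} \cdot 82 = - \frac{7 \cdot 3^{2}}{6} \cdot 82 = \left(- \frac{7}{6}\right) 9 \cdot 82 = \left(- \frac{21}{2}\right) 82 = -861$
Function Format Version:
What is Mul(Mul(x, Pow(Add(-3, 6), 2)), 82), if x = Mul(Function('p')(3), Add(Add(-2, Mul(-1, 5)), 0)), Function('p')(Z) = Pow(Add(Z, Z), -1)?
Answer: -861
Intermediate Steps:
Function('p')(Z) = Mul(Rational(1, 2), Pow(Z, -1)) (Function('p')(Z) = Pow(Mul(2, Z), -1) = Mul(Rational(1, 2), Pow(Z, -1)))
x = Rational(-7, 6) (x = Mul(Mul(Rational(1, 2), Pow(3, -1)), Add(Add(-2, Mul(-1, 5)), 0)) = Mul(Mul(Rational(1, 2), Rational(1, 3)), Add(Add(-2, -5), 0)) = Mul(Rational(1, 6), Add(-7, 0)) = Mul(Rational(1, 6), -7) = Rational(-7, 6) ≈ -1.1667)
Mul(Mul(x, Pow(Add(-3, 6), 2)), 82) = Mul(Mul(Rational(-7, 6), Pow(Add(-3, 6), 2)), 82) = Mul(Mul(Rational(-7, 6), Pow(3, 2)), 82) = Mul(Mul(Rational(-7, 6), 9), 82) = Mul(Rational(-21, 2), 82) = -861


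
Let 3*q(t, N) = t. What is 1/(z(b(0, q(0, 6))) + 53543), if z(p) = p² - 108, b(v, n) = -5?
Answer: 1/53460 ≈ 1.8706e-5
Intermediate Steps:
q(t, N) = t/3
z(p) = -108 + p²
1/(z(b(0, q(0, 6))) + 53543) = 1/((-108 + (-5)²) + 53543) = 1/((-108 + 25) + 53543) = 1/(-83 + 53543) = 1/53460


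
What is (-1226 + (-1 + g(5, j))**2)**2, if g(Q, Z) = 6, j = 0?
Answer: 1442401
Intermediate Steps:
(-1226 + (-1 + g(5, j))**2)**2 = (-1226 + (-1 + 6)**2)**2 = (-1226 + 5**2)**2 = (-1226 + 25)**2 = (-1201)**2 = 1442401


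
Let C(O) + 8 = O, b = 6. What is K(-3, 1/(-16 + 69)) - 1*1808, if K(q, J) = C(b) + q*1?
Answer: -1813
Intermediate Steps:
C(O) = -8 + O
K(q, J) = -2 + q (K(q, J) = (-8 + 6) + q*1 = -2 + q)
K(-3, 1/(-16 + 69)) - 1*1808 = (-2 - 3) - 1*1808 = -5 - 1808 = -1813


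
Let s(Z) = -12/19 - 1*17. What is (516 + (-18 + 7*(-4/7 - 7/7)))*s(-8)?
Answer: -163145/19 ≈ -8586.6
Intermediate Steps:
s(Z) = -335/19 (s(Z) = -12*1/19 - 17 = -12/19 - 17 = -335/19)
(516 + (-18 + 7*(-4/7 - 7/7)))*s(-8) = (516 + (-18 + 7*(-4/7 - 7/7)))*(-335/19) = (516 + (-18 + 7*(-4*⅐ - 7*⅐)))*(-335/19) = (516 + (-18 + 7*(-4/7 - 1)))*(-335/19) = (516 + (-18 + 7*(-11/7)))*(-335/19) = (516 + (-18 - 11))*(-335/19) = (516 - 29)*(-335/19) = 487*(-335/19) = -163145/19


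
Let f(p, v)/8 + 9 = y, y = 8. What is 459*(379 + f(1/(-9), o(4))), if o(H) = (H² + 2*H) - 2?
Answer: 170289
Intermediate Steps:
o(H) = -2 + H² + 2*H
f(p, v) = -8 (f(p, v) = -72 + 8*8 = -72 + 64 = -8)
459*(379 + f(1/(-9), o(4))) = 459*(379 - 8) = 459*371 = 170289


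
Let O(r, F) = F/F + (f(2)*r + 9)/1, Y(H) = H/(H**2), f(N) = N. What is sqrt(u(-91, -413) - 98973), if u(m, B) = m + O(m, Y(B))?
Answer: 2*I*sqrt(24809) ≈ 315.02*I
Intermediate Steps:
Y(H) = 1/H (Y(H) = H/H**2 = 1/H)
O(r, F) = 10 + 2*r (O(r, F) = F/F + (2*r + 9)/1 = 1 + (9 + 2*r)*1 = 1 + (9 + 2*r) = 10 + 2*r)
u(m, B) = 10 + 3*m (u(m, B) = m + (10 + 2*m) = 10 + 3*m)
sqrt(u(-91, -413) - 98973) = sqrt((10 + 3*(-91)) - 98973) = sqrt((10 - 273) - 98973) = sqrt(-263 - 98973) = sqrt(-99236) = 2*I*sqrt(24809)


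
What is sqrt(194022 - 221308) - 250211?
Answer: -250211 + I*sqrt(27286) ≈ -2.5021e+5 + 165.18*I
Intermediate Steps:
sqrt(194022 - 221308) - 250211 = sqrt(-27286) - 250211 = I*sqrt(27286) - 250211 = -250211 + I*sqrt(27286)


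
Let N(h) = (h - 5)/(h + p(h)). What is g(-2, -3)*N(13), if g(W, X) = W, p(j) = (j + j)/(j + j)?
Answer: -8/7 ≈ -1.1429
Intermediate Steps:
p(j) = 1 (p(j) = (2*j)/((2*j)) = (2*j)*(1/(2*j)) = 1)
N(h) = (-5 + h)/(1 + h) (N(h) = (h - 5)/(h + 1) = (-5 + h)/(1 + h))
g(-2, -3)*N(13) = -2*(-5 + 13)/(1 + 13) = -2*8/14 = -8/7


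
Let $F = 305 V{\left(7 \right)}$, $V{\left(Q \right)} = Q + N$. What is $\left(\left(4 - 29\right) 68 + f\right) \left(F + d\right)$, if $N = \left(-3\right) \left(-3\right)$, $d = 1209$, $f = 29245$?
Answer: $167721505$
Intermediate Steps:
$N = 9$
$V{\left(Q \right)} = 9 + Q$ ($V{\left(Q \right)} = Q + 9 = 9 + Q$)
$F = 4880$ ($F = 305 \left(9 + 7\right) = 305 \cdot 16 = 4880$)
$\left(\left(4 - 29\right) 68 + f\right) \left(F + d\right) = \left(\left(4 - 29\right) 68 + 29245\right) \left(4880 + 1209\right) = \left(\left(-25\right) 68 + 29245\right) 6089 = \left(-1700 + 29245\right) 6089 = 27545 \cdot 6089 = 167721505$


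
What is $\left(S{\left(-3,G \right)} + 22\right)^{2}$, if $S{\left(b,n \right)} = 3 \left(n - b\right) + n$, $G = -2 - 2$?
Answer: $225$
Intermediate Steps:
$G = -4$ ($G = -2 - 2 = -4$)
$S{\left(b,n \right)} = - 3 b + 4 n$ ($S{\left(b,n \right)} = \left(- 3 b + 3 n\right) + n = - 3 b + 4 n$)
$\left(S{\left(-3,G \right)} + 22\right)^{2} = \left(\left(\left(-3\right) \left(-3\right) + 4 \left(-4\right)\right) + 22\right)^{2} = \left(\left(9 - 16\right) + 22\right)^{2} = \left(-7 + 22\right)^{2} = 15^{2} = 225$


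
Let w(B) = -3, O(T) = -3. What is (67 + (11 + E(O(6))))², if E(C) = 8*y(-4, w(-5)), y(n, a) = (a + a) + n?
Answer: 4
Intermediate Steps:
y(n, a) = n + 2*a (y(n, a) = 2*a + n = n + 2*a)
E(C) = -80 (E(C) = 8*(-4 + 2*(-3)) = 8*(-4 - 6) = 8*(-10) = -80)
(67 + (11 + E(O(6))))² = (67 + (11 - 80))² = (67 - 69)² = (-2)² = 4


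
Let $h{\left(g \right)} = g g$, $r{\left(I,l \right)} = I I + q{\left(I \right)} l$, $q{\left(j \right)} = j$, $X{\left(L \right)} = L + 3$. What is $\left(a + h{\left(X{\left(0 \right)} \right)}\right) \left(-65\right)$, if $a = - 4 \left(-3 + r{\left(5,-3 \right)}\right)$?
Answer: $1235$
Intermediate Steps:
$X{\left(L \right)} = 3 + L$
$r{\left(I,l \right)} = I^{2} + I l$ ($r{\left(I,l \right)} = I I + I l = I^{2} + I l$)
$h{\left(g \right)} = g^{2}$
$a = -28$ ($a = - 4 \left(-3 + 5 \left(5 - 3\right)\right) = - 4 \left(-3 + 5 \cdot 2\right) = - 4 \left(-3 + 10\right) = \left(-4\right) 7 = -28$)
$\left(a + h{\left(X{\left(0 \right)} \right)}\right) \left(-65\right) = \left(-28 + \left(3 + 0\right)^{2}\right) \left(-65\right) = \left(-28 + 3^{2}\right) \left(-65\right) = \left(-28 + 9\right) \left(-65\right) = \left(-19\right) \left(-65\right) = 1235$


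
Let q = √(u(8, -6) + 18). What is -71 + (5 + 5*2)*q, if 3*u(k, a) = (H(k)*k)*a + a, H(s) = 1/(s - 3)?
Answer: -71 + 24*√5 ≈ -17.334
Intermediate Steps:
H(s) = 1/(-3 + s)
u(k, a) = a/3 + a*k/(3*(-3 + k)) (u(k, a) = ((k/(-3 + k))*a + a)/3 = (a*k/(-3 + k) + a)/3 = (a + a*k/(-3 + k))/3 = a/3 + a*k/(3*(-3 + k)))
q = 8*√5/5 (q = √((⅓)*(-6)*(-3 + 2*8)/(-3 + 8) + 18) = √((⅓)*(-6)*(-3 + 16)/5 + 18) = √((⅓)*(-6)*(⅕)*13 + 18) = √(-26/5 + 18) = √(64/5) = 8*√5/5 ≈ 3.5777)
-71 + (5 + 5*2)*q = -71 + (5 + 5*2)*(8*√5/5) = -71 + (5 + 10)*(8*√5/5) = -71 + 15*(8*√5/5) = -71 + 24*√5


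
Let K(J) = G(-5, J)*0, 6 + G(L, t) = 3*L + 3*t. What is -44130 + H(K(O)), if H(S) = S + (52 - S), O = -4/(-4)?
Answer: -44078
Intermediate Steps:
G(L, t) = -6 + 3*L + 3*t (G(L, t) = -6 + (3*L + 3*t) = -6 + 3*L + 3*t)
O = 1 (O = -4*(-¼) = 1)
K(J) = 0 (K(J) = (-6 + 3*(-5) + 3*J)*0 = (-6 - 15 + 3*J)*0 = (-21 + 3*J)*0 = 0)
H(S) = 52
-44130 + H(K(O)) = -44130 + 52 = -44078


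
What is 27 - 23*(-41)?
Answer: 970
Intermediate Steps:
27 - 23*(-41) = 27 + 943 = 970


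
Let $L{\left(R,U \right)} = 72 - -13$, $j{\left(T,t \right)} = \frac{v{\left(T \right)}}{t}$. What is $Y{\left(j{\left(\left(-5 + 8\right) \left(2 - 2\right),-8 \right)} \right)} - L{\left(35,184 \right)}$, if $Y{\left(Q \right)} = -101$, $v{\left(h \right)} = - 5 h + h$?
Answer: $-186$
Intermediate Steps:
$v{\left(h \right)} = - 4 h$
$j{\left(T,t \right)} = - \frac{4 T}{t}$ ($j{\left(T,t \right)} = \frac{\left(-4\right) T}{t} = - \frac{4 T}{t}$)
$L{\left(R,U \right)} = 85$ ($L{\left(R,U \right)} = 72 + 13 = 85$)
$Y{\left(j{\left(\left(-5 + 8\right) \left(2 - 2\right),-8 \right)} \right)} - L{\left(35,184 \right)} = -101 - 85 = -186$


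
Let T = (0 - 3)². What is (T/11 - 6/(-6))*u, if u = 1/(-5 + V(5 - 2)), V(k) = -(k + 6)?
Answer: -10/77 ≈ -0.12987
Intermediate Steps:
T = 9 (T = (-3)² = 9)
V(k) = -6 - k (V(k) = -(6 + k) = -6 - k)
u = -1/14 (u = 1/(-5 + (-6 - (5 - 2))) = 1/(-5 + (-6 - 1*3)) = 1/(-5 + (-6 - 3)) = 1/(-5 - 9) = 1/(-14) = -1/14 ≈ -0.071429)
(T/11 - 6/(-6))*u = (9/11 - 6/(-6))*(-1/14) = (9*(1/11) - 6*(-⅙))*(-1/14) = (9/11 + 1)*(-1/14) = (20/11)*(-1/14) = -10/77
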